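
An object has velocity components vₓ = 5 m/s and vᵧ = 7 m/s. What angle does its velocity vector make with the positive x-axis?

θ = arctan(vᵧ/vₓ) = arctan(7/5) = 54.46°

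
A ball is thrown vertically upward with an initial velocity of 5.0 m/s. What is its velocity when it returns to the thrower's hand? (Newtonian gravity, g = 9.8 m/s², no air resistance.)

By conservation of energy (no air resistance), the ball returns to the throw height with the same speed as launch, but directed downward.
|v_ground| = v₀ = 5.0 m/s
v_ground = 5.0 m/s (downward)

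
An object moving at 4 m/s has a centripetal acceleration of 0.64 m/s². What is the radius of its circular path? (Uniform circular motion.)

r = v²/a_c = 4²/0.64 = 25.0 m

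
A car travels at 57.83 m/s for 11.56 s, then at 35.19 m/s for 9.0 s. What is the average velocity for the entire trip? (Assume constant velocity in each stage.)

d₁ = v₁t₁ = 57.83 × 11.56 = 668.5148 m
d₂ = v₂t₂ = 35.19 × 9.0 = 316.71 m
d_total = 985.2248 m, t_total = 20.56 s
v_avg = d_total/t_total = 985.2248/20.56 = 47.92 m/s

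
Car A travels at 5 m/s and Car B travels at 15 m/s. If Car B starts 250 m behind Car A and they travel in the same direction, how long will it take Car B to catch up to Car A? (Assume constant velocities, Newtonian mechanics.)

Relative speed: v_rel = 15 - 5 = 10 m/s
Time to catch: t = d₀/v_rel = 250/10 = 25.0 s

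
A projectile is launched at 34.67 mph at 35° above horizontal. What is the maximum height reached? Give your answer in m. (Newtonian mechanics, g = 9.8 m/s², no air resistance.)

v₀ = 34.67 mph × 0.44704 = 15.4989 m/s
H = v₀² × sin²(θ) / (2g) = 15.4989² × sin(35°)² / (2 × 9.8) = 240.216 × 0.32899 / 19.6 = 4.032 m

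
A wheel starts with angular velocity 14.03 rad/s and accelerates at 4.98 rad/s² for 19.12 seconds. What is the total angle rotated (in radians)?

θ = ω₀t + ½αt² = 14.03×19.12 + ½×4.98×19.12² = 1178.53 rad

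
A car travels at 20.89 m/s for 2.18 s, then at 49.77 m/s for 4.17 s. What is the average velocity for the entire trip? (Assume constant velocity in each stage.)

d₁ = v₁t₁ = 20.89 × 2.18 = 45.5402 m
d₂ = v₂t₂ = 49.77 × 4.17 = 207.5409 m
d_total = 253.0811 m, t_total = 6.35 s
v_avg = d_total/t_total = 253.0811/6.35 = 39.86 m/s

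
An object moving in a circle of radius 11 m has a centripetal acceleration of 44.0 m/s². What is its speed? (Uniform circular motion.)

v = √(a_c × r) = √(44.0 × 11) = 22.0 m/s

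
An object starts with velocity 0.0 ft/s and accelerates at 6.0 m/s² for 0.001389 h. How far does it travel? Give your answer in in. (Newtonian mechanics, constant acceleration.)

v₀ = 0.0 ft/s × 0.3048 = 0.0 m/s
t = 0.001389 h × 3600.0 = 5.0004 s
d = v₀ × t + ½ × a × t² = 0.0 × 5.0004 + 0.5 × 6.0 × 5.0004² = 75.012 m
d = 75.012 m / 0.0254 = 2953 in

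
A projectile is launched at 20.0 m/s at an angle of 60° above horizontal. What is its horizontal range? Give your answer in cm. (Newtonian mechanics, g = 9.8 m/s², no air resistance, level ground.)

R = v₀² × sin(2θ) / g = 20.0² × sin(2 × 60°) / 9.8 = 400.0 × 0.866025 / 9.8 = 35.348 m
R = 35.348 m / 0.01 = 3535 cm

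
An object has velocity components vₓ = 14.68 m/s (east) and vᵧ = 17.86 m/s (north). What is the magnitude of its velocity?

|v| = √(vₓ² + vᵧ²) = √(14.68² + 17.86²) = √(534.482) = 23.12 m/s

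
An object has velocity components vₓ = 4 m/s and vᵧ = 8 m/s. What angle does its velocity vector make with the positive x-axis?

θ = arctan(vᵧ/vₓ) = arctan(8/4) = 63.43°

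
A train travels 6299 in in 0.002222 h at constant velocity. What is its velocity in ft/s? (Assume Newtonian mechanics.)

d = 6299 in × 0.0254 = 159.995 m
t = 0.002222 h × 3600.0 = 7.9992 s
v = d / t = 159.995 / 7.9992 = 20.0014 m/s
v = 20.0014 m/s / 0.3048 = 65.62 ft/s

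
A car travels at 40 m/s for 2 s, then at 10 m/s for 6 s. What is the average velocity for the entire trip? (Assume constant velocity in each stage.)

d₁ = v₁t₁ = 40 × 2 = 80 m
d₂ = v₂t₂ = 10 × 6 = 60 m
d_total = 140 m, t_total = 8 s
v_avg = d_total/t_total = 140/8 = 17.5 m/s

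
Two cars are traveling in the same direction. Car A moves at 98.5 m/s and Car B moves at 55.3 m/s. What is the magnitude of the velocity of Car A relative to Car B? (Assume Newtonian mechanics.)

v_rel = |v_A - v_B| = |98.5 - 55.3| = 43.2 m/s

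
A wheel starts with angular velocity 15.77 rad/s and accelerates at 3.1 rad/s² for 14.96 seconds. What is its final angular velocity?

ω = ω₀ + αt = 15.77 + 3.1 × 14.96 = 62.15 rad/s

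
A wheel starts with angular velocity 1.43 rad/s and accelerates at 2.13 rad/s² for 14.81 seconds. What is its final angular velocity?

ω = ω₀ + αt = 1.43 + 2.13 × 14.81 = 32.98 rad/s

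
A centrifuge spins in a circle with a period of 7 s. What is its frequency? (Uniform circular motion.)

f = 1/T = 1/7 = 0.1429 Hz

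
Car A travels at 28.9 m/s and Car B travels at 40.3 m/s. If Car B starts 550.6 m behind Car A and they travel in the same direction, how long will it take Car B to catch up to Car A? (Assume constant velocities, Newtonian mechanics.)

Relative speed: v_rel = 40.3 - 28.9 = 11.4 m/s
Time to catch: t = d₀/v_rel = 550.6/11.4 = 48.3 s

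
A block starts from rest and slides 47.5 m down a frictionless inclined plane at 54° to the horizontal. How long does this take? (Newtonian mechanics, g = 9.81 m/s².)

a = g sin(θ) = 9.81 × sin(54°) = 7.9365 m/s²
t = √(2d/a) = √(2 × 47.5 / 7.9365) = 3.46 s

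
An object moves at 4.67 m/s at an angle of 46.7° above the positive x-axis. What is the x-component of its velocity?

vₓ = v cos(θ) = 4.67 × cos(46.7°) = 3.2 m/s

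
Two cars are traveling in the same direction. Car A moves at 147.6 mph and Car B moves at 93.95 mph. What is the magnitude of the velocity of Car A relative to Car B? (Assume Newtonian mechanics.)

v_rel = |v_A - v_B| = |147.6 - 93.95| = 53.65 mph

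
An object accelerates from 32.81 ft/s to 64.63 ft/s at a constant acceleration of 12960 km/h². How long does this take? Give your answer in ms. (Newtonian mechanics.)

v₀ = 32.81 ft/s × 0.3048 = 10.0005 m/s
v = 64.63 ft/s × 0.3048 = 19.6992 m/s
a = 12960 km/h² × 7.716049382716049e-05 = 1.0 m/s²
t = (v - v₀) / a = (19.6992 - 10.0005) / 1.0 = 9.6987 s
t = 9.6987 s / 0.001 = 9699 ms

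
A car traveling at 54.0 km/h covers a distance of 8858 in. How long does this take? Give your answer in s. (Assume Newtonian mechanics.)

d = 8858 in × 0.0254 = 224.993 m
v = 54.0 km/h × 0.2777777777777778 = 15.0 m/s
t = d / v = 224.993 / 15.0 = 15.0 s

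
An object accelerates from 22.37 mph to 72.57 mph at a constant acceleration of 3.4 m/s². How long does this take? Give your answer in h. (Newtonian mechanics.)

v₀ = 22.37 mph × 0.44704 = 10.0003 m/s
v = 72.57 mph × 0.44704 = 32.4417 m/s
t = (v - v₀) / a = (32.4417 - 10.0003) / 3.4 = 6.60041 s
t = 6.60041 s / 3600.0 = 0.001833 h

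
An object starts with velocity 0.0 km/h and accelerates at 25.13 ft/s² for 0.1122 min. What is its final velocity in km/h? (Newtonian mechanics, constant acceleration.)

v₀ = 0.0 km/h × 0.2777777777777778 = 0.0 m/s
a = 25.13 ft/s² × 0.3048 = 7.65962 m/s²
t = 0.1122 min × 60.0 = 6.732 s
v = v₀ + a × t = 0.0 + 7.65962 × 6.732 = 51.5646 m/s
v = 51.5646 m/s / 0.2777777777777778 = 185.6 km/h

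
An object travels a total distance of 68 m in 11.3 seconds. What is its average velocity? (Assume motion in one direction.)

v_avg = Δd / Δt = 68 / 11.3 = 6.02 m/s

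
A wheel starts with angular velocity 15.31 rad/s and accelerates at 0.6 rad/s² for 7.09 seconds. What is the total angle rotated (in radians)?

θ = ω₀t + ½αt² = 15.31×7.09 + ½×0.6×7.09² = 123.63 rad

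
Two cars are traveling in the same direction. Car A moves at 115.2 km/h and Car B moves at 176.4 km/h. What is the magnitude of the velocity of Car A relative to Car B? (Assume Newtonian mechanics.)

v_rel = |v_A - v_B| = |115.2 - 176.4| = 61.2 km/h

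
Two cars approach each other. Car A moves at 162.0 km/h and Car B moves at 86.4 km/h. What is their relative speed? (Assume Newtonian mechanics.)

v_rel = v_A + v_B = 162.0 + 86.4 = 248.4 km/h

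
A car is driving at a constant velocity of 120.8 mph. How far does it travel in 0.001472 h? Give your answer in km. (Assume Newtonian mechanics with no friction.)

v = 120.8 mph × 0.44704 = 54.0024 m/s
t = 0.001472 h × 3600.0 = 5.2992 s
d = v × t = 54.0024 × 5.2992 = 286.17 m
d = 286.17 m / 1000.0 = 0.2862 km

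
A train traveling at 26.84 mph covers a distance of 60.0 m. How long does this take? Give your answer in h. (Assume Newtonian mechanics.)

v = 26.84 mph × 0.44704 = 11.9986 m/s
t = d / v = 60.0 / 11.9986 = 5.00058 s
t = 5.00058 s / 3600.0 = 0.001389 h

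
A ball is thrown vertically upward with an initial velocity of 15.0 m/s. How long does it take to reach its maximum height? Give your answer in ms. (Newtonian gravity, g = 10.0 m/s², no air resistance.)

t_up = v₀ / g = 15.0 / 10.0 = 1.5 s
t_up = 1.5 s / 0.001 = 1500 ms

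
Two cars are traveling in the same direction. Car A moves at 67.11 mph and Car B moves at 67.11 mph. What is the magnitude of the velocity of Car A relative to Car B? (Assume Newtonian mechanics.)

v_rel = |v_A - v_B| = |67.11 - 67.11| = 0.0 mph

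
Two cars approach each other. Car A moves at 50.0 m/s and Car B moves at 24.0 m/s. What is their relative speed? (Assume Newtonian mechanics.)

v_rel = v_A + v_B = 50.0 + 24.0 = 74.0 m/s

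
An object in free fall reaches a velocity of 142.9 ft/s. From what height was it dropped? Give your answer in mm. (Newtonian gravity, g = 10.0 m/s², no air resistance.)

v = 142.9 ft/s × 0.3048 = 43.5559 m/s
h = v² / (2g) = 43.5559² / (2 × 10.0) = 94.8558 m
h = 94.8558 m / 0.001 = 94860 mm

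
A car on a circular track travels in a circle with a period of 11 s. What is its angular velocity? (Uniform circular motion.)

ω = 2π/T = 2π/11 = 0.5712 rad/s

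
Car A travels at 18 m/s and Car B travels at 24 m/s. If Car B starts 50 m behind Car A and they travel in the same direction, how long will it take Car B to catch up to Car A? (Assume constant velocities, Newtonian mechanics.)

Relative speed: v_rel = 24 - 18 = 6 m/s
Time to catch: t = d₀/v_rel = 50/6 = 8.33 s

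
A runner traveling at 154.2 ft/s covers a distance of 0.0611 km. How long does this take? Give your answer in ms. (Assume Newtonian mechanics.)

d = 0.0611 km × 1000.0 = 61.1 m
v = 154.2 ft/s × 0.3048 = 47.0002 m/s
t = d / v = 61.1 / 47.0002 = 1.29999 s
t = 1.29999 s / 0.001 = 1300 ms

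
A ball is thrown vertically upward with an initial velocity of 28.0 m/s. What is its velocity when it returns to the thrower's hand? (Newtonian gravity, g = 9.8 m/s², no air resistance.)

By conservation of energy (no air resistance), the ball returns to the throw height with the same speed as launch, but directed downward.
|v_ground| = v₀ = 28.0 m/s
v_ground = 28.0 m/s (downward)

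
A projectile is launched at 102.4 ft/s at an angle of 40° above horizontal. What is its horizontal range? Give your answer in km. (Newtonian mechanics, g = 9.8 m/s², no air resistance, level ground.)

v₀ = 102.4 ft/s × 0.3048 = 31.2115 m/s
R = v₀² × sin(2θ) / g = 31.2115² × sin(2 × 40°) / 9.8 = 974.158 × 0.984808 / 9.8 = 97.8937 m
R = 97.8937 m / 1000.0 = 0.09789 km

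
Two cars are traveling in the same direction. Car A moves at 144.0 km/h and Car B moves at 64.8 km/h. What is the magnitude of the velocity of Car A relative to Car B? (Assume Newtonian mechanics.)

v_rel = |v_A - v_B| = |144.0 - 64.8| = 79.2 km/h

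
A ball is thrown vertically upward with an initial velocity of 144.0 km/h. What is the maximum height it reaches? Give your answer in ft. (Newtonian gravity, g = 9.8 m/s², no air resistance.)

v₀ = 144.0 km/h × 0.2777777777777778 = 40.0 m/s
h_max = v₀² / (2g) = 40.0² / (2 × 9.8) = 1600.0 / 19.6 = 81.6327 m
h_max = 81.6327 m / 0.3048 = 267.8 ft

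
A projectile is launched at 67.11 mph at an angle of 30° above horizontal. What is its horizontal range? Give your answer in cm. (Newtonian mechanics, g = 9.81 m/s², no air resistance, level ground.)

v₀ = 67.11 mph × 0.44704 = 30.0009 m/s
R = v₀² × sin(2θ) / g = 30.0009² × sin(2 × 30°) / 9.81 = 900.054 × 0.866025 / 9.81 = 79.4566 m
R = 79.4566 m / 0.01 = 7946 cm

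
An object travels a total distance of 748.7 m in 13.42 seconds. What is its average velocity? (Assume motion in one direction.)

v_avg = Δd / Δt = 748.7 / 13.42 = 55.79 m/s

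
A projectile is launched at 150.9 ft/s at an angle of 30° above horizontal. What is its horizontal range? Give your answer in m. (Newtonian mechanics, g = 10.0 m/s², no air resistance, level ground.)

v₀ = 150.9 ft/s × 0.3048 = 45.9943 m/s
R = v₀² × sin(2θ) / g = 45.9943² × sin(2 × 30°) / 10.0 = 2115.48 × 0.866025 / 10.0 = 183.2 m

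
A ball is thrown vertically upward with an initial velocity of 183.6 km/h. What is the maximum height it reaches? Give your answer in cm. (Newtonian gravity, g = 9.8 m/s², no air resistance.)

v₀ = 183.6 km/h × 0.2777777777777778 = 51.0 m/s
h_max = v₀² / (2g) = 51.0² / (2 × 9.8) = 2601.0 / 19.6 = 132.704 m
h_max = 132.704 m / 0.01 = 13270 cm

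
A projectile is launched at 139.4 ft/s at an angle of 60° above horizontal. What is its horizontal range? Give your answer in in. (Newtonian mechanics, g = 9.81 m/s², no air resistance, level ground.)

v₀ = 139.4 ft/s × 0.3048 = 42.4891 m/s
R = v₀² × sin(2θ) / g = 42.4891² × sin(2 × 60°) / 9.81 = 1805.32 × 0.866025 / 9.81 = 159.373 m
R = 159.373 m / 0.0254 = 6275 in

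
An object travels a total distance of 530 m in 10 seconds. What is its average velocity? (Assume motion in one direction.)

v_avg = Δd / Δt = 530 / 10 = 53.0 m/s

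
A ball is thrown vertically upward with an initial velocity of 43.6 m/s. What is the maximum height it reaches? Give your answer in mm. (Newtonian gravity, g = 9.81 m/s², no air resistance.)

h_max = v₀² / (2g) = 43.6² / (2 × 9.81) = 1900.96 / 19.62 = 96.8889 m
h_max = 96.8889 m / 0.001 = 96890 mm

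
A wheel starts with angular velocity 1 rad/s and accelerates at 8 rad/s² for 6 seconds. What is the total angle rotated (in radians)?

θ = ω₀t + ½αt² = 1×6 + ½×8×6² = 150.0 rad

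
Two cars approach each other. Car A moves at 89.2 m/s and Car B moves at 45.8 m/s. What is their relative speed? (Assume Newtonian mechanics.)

v_rel = v_A + v_B = 89.2 + 45.8 = 135.0 m/s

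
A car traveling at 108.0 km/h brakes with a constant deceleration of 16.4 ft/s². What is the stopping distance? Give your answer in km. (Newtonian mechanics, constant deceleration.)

v₀ = 108.0 km/h × 0.2777777777777778 = 30.0 m/s
a = 16.4 ft/s² × 0.3048 = 4.99872 m/s²
d = v₀² / (2a) = 30.0² / (2 × 4.99872) = 900.0 / 9.99744 = 90.023 m
d = 90.023 m / 1000.0 = 0.09002 km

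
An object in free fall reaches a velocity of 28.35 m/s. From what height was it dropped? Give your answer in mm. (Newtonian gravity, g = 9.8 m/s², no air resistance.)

h = v² / (2g) = 28.35² / (2 × 9.8) = 41.0063 m
h = 41.0063 m / 0.001 = 41010 mm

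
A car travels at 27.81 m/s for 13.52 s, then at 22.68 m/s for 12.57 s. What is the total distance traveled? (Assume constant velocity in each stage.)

d₁ = v₁t₁ = 27.81 × 13.52 = 375.9912 m
d₂ = v₂t₂ = 22.68 × 12.57 = 285.0876 m
d_total = 375.9912 + 285.0876 = 661.08 m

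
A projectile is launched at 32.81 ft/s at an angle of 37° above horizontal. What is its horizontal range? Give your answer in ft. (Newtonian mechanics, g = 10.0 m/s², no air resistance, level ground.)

v₀ = 32.81 ft/s × 0.3048 = 10.0005 m/s
R = v₀² × sin(2θ) / g = 10.0005² × sin(2 × 37°) / 10.0 = 100.01 × 0.961262 / 10.0 = 9.61358 m
R = 9.61358 m / 0.3048 = 31.54 ft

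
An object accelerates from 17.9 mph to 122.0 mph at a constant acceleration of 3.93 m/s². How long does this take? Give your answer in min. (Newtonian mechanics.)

v₀ = 17.9 mph × 0.44704 = 8.00202 m/s
v = 122.0 mph × 0.44704 = 54.5389 m/s
t = (v - v₀) / a = (54.5389 - 8.00202) / 3.93 = 11.8414 s
t = 11.8414 s / 60.0 = 0.1974 min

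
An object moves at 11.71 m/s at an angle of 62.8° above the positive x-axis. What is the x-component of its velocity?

vₓ = v cos(θ) = 11.71 × cos(62.8°) = 5.35 m/s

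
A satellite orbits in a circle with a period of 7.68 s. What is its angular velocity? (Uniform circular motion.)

ω = 2π/T = 2π/7.68 = 0.8181 rad/s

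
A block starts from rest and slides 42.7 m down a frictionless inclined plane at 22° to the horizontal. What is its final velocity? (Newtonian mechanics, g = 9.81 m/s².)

a = g sin(θ) = 9.81 × sin(22°) = 3.6749 m/s²
v = √(2ad) = √(2 × 3.6749 × 42.7) = 17.72 m/s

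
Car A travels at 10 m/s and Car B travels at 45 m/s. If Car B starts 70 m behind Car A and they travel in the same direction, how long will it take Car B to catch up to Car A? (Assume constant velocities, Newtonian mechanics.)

Relative speed: v_rel = 45 - 10 = 35 m/s
Time to catch: t = d₀/v_rel = 70/35 = 2.0 s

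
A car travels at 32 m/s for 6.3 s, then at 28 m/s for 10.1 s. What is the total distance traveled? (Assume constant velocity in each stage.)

d₁ = v₁t₁ = 32 × 6.3 = 201.6 m
d₂ = v₂t₂ = 28 × 10.1 = 282.8 m
d_total = 201.6 + 282.8 = 484.4 m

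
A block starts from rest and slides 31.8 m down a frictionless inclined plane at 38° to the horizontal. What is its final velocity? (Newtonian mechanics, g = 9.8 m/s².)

a = g sin(θ) = 9.8 × sin(38°) = 6.0335 m/s²
v = √(2ad) = √(2 × 6.0335 × 31.8) = 19.59 m/s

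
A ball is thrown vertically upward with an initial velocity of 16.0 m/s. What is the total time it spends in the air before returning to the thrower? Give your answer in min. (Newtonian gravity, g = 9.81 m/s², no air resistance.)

t_total = 2 × v₀ / g = 2 × 16.0 / 9.81 = 3.26198 s
t_total = 3.26198 s / 60.0 = 0.05437 min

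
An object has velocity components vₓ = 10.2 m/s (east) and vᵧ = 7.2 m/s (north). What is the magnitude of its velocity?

|v| = √(vₓ² + vᵧ²) = √(10.2² + 7.2²) = √(155.88) = 12.49 m/s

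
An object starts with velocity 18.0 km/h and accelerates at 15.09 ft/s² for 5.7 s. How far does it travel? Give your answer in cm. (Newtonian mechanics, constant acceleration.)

v₀ = 18.0 km/h × 0.2777777777777778 = 5.0 m/s
a = 15.09 ft/s² × 0.3048 = 4.59943 m/s²
d = v₀ × t + ½ × a × t² = 5.0 × 5.7 + 0.5 × 4.59943 × 5.7² = 103.218 m
d = 103.218 m / 0.01 = 10320 cm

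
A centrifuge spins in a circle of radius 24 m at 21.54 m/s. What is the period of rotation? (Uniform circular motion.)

T = 2πr/v = 2π×24/21.54 = 7.0 s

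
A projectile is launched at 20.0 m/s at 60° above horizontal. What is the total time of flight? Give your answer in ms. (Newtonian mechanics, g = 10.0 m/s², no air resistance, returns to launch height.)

T = 2 × v₀ × sin(θ) / g = 2 × 20.0 × sin(60°) / 10.0 = 2 × 20.0 × 0.866025 / 10.0 = 3.4641 s
T = 3.4641 s / 0.001 = 3464 ms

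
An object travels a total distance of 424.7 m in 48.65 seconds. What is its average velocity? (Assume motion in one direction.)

v_avg = Δd / Δt = 424.7 / 48.65 = 8.73 m/s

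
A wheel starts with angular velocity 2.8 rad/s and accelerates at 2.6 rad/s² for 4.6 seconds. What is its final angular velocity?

ω = ω₀ + αt = 2.8 + 2.6 × 4.6 = 14.76 rad/s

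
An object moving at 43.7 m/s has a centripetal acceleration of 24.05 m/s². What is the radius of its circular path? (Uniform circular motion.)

r = v²/a_c = 43.7²/24.05 = 79.4 m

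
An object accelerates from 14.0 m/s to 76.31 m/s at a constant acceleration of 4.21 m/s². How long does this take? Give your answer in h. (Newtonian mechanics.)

t = (v - v₀) / a = (76.31 - 14.0) / 4.21 = 14.8005 s
t = 14.8005 s / 3600.0 = 0.004111 h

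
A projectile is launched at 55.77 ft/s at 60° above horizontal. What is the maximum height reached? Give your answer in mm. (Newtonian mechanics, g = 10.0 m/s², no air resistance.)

v₀ = 55.77 ft/s × 0.3048 = 16.9987 m/s
H = v₀² × sin²(θ) / (2g) = 16.9987² × sin(60°)² / (2 × 10.0) = 288.956 × 0.75 / 20.0 = 10.8359 m
H = 10.8359 m / 0.001 = 10840 mm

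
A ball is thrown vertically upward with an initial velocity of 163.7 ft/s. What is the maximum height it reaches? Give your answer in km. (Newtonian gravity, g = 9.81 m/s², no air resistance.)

v₀ = 163.7 ft/s × 0.3048 = 49.8958 m/s
h_max = v₀² / (2g) = 49.8958² / (2 × 9.81) = 2489.59 / 19.62 = 126.89 m
h_max = 126.89 m / 1000.0 = 0.1269 km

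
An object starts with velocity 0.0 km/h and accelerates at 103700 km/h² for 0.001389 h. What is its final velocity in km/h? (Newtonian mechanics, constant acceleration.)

v₀ = 0.0 km/h × 0.2777777777777778 = 0.0 m/s
a = 103700 km/h² × 7.716049382716049e-05 = 8.00154 m/s²
t = 0.001389 h × 3600.0 = 5.0004 s
v = v₀ + a × t = 0.0 + 8.00154 × 5.0004 = 40.0109 m/s
v = 40.0109 m/s / 0.2777777777777778 = 144.0 km/h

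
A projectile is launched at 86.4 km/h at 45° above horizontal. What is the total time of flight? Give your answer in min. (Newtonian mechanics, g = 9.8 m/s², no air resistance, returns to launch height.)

v₀ = 86.4 km/h × 0.2777777777777778 = 24.0 m/s
T = 2 × v₀ × sin(θ) / g = 2 × 24.0 × sin(45°) / 9.8 = 2 × 24.0 × 0.707107 / 9.8 = 3.46338 s
T = 3.46338 s / 60.0 = 0.05772 min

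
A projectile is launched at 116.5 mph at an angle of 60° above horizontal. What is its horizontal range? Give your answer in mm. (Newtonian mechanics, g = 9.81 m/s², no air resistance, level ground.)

v₀ = 116.5 mph × 0.44704 = 52.0802 m/s
R = v₀² × sin(2θ) / g = 52.0802² × sin(2 × 60°) / 9.81 = 2712.35 × 0.866025 / 9.81 = 239.446 m
R = 239.446 m / 0.001 = 239400 mm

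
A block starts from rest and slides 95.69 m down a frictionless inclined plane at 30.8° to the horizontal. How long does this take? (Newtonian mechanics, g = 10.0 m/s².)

a = g sin(θ) = 10.0 × sin(30.8°) = 5.1204 m/s²
t = √(2d/a) = √(2 × 95.69 / 5.1204) = 6.11 s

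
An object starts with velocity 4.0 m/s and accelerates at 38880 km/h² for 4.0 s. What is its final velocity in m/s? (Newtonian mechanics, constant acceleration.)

a = 38880 km/h² × 7.716049382716049e-05 = 3.0 m/s²
v = v₀ + a × t = 4.0 + 3.0 × 4.0 = 16.0 m/s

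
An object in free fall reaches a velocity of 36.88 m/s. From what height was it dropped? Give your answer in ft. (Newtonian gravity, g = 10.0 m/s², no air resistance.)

h = v² / (2g) = 36.88² / (2 × 10.0) = 68.0067 m
h = 68.0067 m / 0.3048 = 223.1 ft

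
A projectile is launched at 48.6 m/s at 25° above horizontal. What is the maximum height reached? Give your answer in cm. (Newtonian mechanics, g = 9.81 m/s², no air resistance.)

H = v₀² × sin²(θ) / (2g) = 48.6² × sin(25°)² / (2 × 9.81) = 2361.96 × 0.178606 / 19.62 = 21.5015 m
H = 21.5015 m / 0.01 = 2150 cm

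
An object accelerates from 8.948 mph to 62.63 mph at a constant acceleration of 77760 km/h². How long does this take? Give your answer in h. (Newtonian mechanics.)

v₀ = 8.948 mph × 0.44704 = 4.00011 m/s
v = 62.63 mph × 0.44704 = 27.9981 m/s
a = 77760 km/h² × 7.716049382716049e-05 = 6.0 m/s²
t = (v - v₀) / a = (27.9981 - 4.00011) / 6.0 = 3.99967 s
t = 3.99967 s / 3600.0 = 0.001111 h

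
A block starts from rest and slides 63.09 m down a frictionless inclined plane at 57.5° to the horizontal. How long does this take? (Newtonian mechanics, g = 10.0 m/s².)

a = g sin(θ) = 10.0 × sin(57.5°) = 8.4339 m/s²
t = √(2d/a) = √(2 × 63.09 / 8.4339) = 3.87 s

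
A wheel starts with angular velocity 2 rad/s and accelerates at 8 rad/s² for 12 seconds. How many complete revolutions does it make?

θ = ω₀t + ½αt² = 2×12 + ½×8×12² = 600.0 rad
Total revolutions = θ/(2π) = 600.0/(2π) = 95.49
Complete revolutions = ⌊95.49⌋ = 95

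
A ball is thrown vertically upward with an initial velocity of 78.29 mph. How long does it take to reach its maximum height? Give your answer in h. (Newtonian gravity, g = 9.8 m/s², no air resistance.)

v₀ = 78.29 mph × 0.44704 = 34.9988 m/s
t_up = v₀ / g = 34.9988 / 9.8 = 3.57131 s
t_up = 3.57131 s / 3600.0 = 0.000992 h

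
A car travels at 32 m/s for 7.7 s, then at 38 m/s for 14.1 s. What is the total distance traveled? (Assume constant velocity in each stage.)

d₁ = v₁t₁ = 32 × 7.7 = 246.4 m
d₂ = v₂t₂ = 38 × 14.1 = 535.8 m
d_total = 246.4 + 535.8 = 782.2 m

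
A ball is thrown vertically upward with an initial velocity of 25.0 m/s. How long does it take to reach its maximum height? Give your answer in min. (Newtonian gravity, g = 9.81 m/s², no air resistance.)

t_up = v₀ / g = 25.0 / 9.81 = 2.54842 s
t_up = 2.54842 s / 60.0 = 0.04247 min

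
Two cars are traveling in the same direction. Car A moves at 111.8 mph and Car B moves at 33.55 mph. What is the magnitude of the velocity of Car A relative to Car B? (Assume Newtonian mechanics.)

v_rel = |v_A - v_B| = |111.8 - 33.55| = 78.25 mph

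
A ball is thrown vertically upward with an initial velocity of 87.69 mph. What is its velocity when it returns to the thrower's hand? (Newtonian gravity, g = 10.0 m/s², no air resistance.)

By conservation of energy (no air resistance), the ball returns to the throw height with the same speed as launch, but directed downward.
|v_ground| = v₀ = 87.69 mph
v_ground = 87.69 mph (downward)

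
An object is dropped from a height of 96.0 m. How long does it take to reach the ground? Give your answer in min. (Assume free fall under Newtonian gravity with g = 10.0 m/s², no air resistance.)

t = √(2h/g) = √(2 × 96.0 / 10.0) = 4.38178 s
t = 4.38178 s / 60.0 = 0.07303 min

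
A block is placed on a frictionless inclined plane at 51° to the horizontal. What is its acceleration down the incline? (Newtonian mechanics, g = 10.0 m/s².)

a = g sin(θ) = 10.0 × sin(51°) = 10.0 × 0.7771 = 7.77 m/s²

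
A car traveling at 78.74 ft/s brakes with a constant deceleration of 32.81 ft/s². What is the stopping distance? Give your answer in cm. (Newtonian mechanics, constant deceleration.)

v₀ = 78.74 ft/s × 0.3048 = 24.0 m/s
a = 32.81 ft/s² × 0.3048 = 10.0005 m/s²
d = v₀² / (2a) = 24.0² / (2 × 10.0005) = 576.0 / 20.001 = 28.7986 m
d = 28.7986 m / 0.01 = 2880 cm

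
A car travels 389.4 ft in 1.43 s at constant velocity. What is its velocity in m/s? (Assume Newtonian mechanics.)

d = 389.4 ft × 0.3048 = 118.689 m
v = d / t = 118.689 / 1.43 = 83.0 m/s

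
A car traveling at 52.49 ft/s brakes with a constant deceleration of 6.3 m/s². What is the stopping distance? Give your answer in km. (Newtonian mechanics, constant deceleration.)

v₀ = 52.49 ft/s × 0.3048 = 15.999 m/s
d = v₀² / (2a) = 15.999² / (2 × 6.3) = 255.968 / 12.6 = 20.3149 m
d = 20.3149 m / 1000.0 = 0.02031 km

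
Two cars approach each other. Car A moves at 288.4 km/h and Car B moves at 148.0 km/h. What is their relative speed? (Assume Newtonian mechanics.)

v_rel = v_A + v_B = 288.4 + 148.0 = 436.4 km/h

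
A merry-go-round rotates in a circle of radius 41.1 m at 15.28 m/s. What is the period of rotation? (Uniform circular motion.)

T = 2πr/v = 2π×41.1/15.28 = 16.9 s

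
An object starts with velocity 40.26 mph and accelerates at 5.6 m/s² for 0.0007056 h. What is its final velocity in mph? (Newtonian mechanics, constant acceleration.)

v₀ = 40.26 mph × 0.44704 = 17.9978 m/s
t = 0.0007056 h × 3600.0 = 2.54016 s
v = v₀ + a × t = 17.9978 + 5.6 × 2.54016 = 32.2227 m/s
v = 32.2227 m/s / 0.44704 = 72.08 mph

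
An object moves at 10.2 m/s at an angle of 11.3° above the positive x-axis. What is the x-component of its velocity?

vₓ = v cos(θ) = 10.2 × cos(11.3°) = 10.0 m/s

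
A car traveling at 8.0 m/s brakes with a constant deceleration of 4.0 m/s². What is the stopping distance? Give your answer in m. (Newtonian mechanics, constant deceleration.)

d = v₀² / (2a) = 8.0² / (2 × 4.0) = 64.0 / 8.0 = 8.0 m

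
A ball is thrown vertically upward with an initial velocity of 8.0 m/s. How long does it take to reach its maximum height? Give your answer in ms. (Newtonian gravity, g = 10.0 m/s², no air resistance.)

t_up = v₀ / g = 8.0 / 10.0 = 0.8 s
t_up = 0.8 s / 0.001 = 800.0 ms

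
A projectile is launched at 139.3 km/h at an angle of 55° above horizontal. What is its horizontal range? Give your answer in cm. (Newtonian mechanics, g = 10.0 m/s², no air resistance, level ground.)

v₀ = 139.3 km/h × 0.2777777777777778 = 38.6944 m/s
R = v₀² × sin(2θ) / g = 38.6944² × sin(2 × 55°) / 10.0 = 1497.26 × 0.939693 / 10.0 = 140.696 m
R = 140.696 m / 0.01 = 14070 cm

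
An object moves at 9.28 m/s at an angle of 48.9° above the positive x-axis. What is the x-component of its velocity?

vₓ = v cos(θ) = 9.28 × cos(48.9°) = 6.1 m/s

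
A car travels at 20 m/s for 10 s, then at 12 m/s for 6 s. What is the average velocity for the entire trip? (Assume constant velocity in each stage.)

d₁ = v₁t₁ = 20 × 10 = 200 m
d₂ = v₂t₂ = 12 × 6 = 72 m
d_total = 272 m, t_total = 16 s
v_avg = d_total/t_total = 272/16 = 17.0 m/s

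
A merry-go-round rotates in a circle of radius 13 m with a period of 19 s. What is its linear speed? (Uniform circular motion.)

v = 2πr/T = 2π×13/19 = 4.3 m/s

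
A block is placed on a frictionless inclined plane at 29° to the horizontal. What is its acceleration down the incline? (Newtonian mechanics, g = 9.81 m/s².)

a = g sin(θ) = 9.81 × sin(29°) = 9.81 × 0.4848 = 4.76 m/s²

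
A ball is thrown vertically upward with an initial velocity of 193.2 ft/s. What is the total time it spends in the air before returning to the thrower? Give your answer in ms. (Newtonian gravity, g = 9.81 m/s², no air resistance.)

v₀ = 193.2 ft/s × 0.3048 = 58.8874 m/s
t_total = 2 × v₀ / g = 2 × 58.8874 / 9.81 = 12.0056 s
t_total = 12.0056 s / 0.001 = 12010 ms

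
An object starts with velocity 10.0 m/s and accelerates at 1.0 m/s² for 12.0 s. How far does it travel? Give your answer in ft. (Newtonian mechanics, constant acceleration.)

d = v₀ × t + ½ × a × t² = 10.0 × 12.0 + 0.5 × 1.0 × 12.0² = 192.0 m
d = 192.0 m / 0.3048 = 629.9 ft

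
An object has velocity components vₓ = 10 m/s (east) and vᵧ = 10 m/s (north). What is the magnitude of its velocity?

|v| = √(vₓ² + vᵧ²) = √(10² + 10²) = √(200) = 14.14 m/s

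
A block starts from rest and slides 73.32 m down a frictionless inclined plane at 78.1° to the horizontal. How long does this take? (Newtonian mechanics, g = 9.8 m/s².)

a = g sin(θ) = 9.8 × sin(78.1°) = 9.5894 m/s²
t = √(2d/a) = √(2 × 73.32 / 9.5894) = 3.91 s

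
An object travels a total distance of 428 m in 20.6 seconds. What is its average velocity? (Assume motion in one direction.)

v_avg = Δd / Δt = 428 / 20.6 = 20.78 m/s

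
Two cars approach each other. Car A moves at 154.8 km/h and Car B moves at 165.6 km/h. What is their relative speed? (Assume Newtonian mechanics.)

v_rel = v_A + v_B = 154.8 + 165.6 = 320.4 km/h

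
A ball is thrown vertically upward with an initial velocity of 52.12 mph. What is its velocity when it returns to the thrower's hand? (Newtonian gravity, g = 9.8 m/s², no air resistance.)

By conservation of energy (no air resistance), the ball returns to the throw height with the same speed as launch, but directed downward.
|v_ground| = v₀ = 52.12 mph
v_ground = 52.12 mph (downward)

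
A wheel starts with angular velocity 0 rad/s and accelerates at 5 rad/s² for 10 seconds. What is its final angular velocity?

ω = ω₀ + αt = 0 + 5 × 10 = 50 rad/s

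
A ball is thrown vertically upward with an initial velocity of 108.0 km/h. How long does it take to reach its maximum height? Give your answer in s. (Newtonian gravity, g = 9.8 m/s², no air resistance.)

v₀ = 108.0 km/h × 0.2777777777777778 = 30.0 m/s
t_up = v₀ / g = 30.0 / 9.8 = 3.061 s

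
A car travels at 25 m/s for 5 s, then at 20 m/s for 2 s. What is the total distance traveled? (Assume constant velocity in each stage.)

d₁ = v₁t₁ = 25 × 5 = 125 m
d₂ = v₂t₂ = 20 × 2 = 40 m
d_total = 125 + 40 = 165 m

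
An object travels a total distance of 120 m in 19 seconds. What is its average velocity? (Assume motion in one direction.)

v_avg = Δd / Δt = 120 / 19 = 6.32 m/s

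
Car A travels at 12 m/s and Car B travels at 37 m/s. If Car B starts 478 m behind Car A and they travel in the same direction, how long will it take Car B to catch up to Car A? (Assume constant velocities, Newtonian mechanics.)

Relative speed: v_rel = 37 - 12 = 25 m/s
Time to catch: t = d₀/v_rel = 478/25 = 19.12 s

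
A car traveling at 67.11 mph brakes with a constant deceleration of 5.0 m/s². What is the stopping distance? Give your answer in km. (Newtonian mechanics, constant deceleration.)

v₀ = 67.11 mph × 0.44704 = 30.0009 m/s
d = v₀² / (2a) = 30.0009² / (2 × 5.0) = 900.054 / 10.0 = 90.0054 m
d = 90.0054 m / 1000.0 = 0.09001 km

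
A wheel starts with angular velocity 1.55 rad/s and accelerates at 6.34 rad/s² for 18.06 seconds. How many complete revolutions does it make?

θ = ω₀t + ½αt² = 1.55×18.06 + ½×6.34×18.06² = 1061.931612 rad
Total revolutions = θ/(2π) = 1061.931612/(2π) = 169.01
Complete revolutions = ⌊169.01⌋ = 169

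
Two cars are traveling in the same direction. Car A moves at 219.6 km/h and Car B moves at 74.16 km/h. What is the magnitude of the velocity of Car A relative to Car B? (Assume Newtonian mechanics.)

v_rel = |v_A - v_B| = |219.6 - 74.16| = 145.44 km/h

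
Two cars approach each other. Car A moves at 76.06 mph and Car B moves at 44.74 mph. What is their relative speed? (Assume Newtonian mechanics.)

v_rel = v_A + v_B = 76.06 + 44.74 = 120.8 mph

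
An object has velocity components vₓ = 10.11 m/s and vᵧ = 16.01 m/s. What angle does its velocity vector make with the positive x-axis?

θ = arctan(vᵧ/vₓ) = arctan(16.01/10.11) = 57.73°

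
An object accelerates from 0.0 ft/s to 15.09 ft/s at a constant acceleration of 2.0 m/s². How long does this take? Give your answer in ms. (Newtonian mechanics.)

v₀ = 0.0 ft/s × 0.3048 = 0.0 m/s
v = 15.09 ft/s × 0.3048 = 4.59943 m/s
t = (v - v₀) / a = (4.59943 - 0.0) / 2.0 = 2.29971 s
t = 2.29971 s / 0.001 = 2300 ms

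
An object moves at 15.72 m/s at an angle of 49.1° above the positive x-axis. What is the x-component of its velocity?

vₓ = v cos(θ) = 15.72 × cos(49.1°) = 10.29 m/s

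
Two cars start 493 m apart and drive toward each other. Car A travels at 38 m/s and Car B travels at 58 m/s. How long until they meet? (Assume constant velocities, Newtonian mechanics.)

Combined speed: v_combined = 38 + 58 = 96 m/s
Time to meet: t = d/v_combined = 493/96 = 5.14 s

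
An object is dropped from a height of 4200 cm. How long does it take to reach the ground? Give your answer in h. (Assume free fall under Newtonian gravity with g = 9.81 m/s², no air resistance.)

h = 4200 cm × 0.01 = 42.0 m
t = √(2h/g) = √(2 × 42.0 / 9.81) = 2.92621 s
t = 2.92621 s / 3600.0 = 0.0008128 h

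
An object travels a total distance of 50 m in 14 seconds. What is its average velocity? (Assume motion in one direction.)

v_avg = Δd / Δt = 50 / 14 = 3.57 m/s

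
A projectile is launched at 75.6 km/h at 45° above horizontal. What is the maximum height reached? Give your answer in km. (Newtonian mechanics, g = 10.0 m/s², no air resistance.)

v₀ = 75.6 km/h × 0.2777777777777778 = 21.0 m/s
H = v₀² × sin²(θ) / (2g) = 21.0² × sin(45°)² / (2 × 10.0) = 441.0 × 0.5 / 20.0 = 11.025 m
H = 11.025 m / 1000.0 = 0.01103 km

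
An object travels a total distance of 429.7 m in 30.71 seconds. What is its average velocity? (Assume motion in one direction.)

v_avg = Δd / Δt = 429.7 / 30.71 = 13.99 m/s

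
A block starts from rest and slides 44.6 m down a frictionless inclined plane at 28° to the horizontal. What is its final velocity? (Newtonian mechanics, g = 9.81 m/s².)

a = g sin(θ) = 9.81 × sin(28°) = 4.6055 m/s²
v = √(2ad) = √(2 × 4.6055 × 44.6) = 20.27 m/s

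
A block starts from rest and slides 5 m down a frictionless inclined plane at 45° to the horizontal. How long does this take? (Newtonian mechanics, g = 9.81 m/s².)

a = g sin(θ) = 9.81 × sin(45°) = 6.9367 m/s²
t = √(2d/a) = √(2 × 5 / 6.9367) = 1.2 s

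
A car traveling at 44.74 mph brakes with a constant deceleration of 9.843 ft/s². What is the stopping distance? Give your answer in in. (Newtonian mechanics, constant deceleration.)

v₀ = 44.74 mph × 0.44704 = 20.0006 m/s
a = 9.843 ft/s² × 0.3048 = 3.00015 m/s²
d = v₀² / (2a) = 20.0006² / (2 × 3.00015) = 400.024 / 6.0003 = 66.6673 m
d = 66.6673 m / 0.0254 = 2625 in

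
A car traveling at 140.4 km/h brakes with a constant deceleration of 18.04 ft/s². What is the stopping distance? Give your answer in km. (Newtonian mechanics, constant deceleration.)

v₀ = 140.4 km/h × 0.2777777777777778 = 39.0 m/s
a = 18.04 ft/s² × 0.3048 = 5.49859 m/s²
d = v₀² / (2a) = 39.0² / (2 × 5.49859) = 1521.0 / 10.9972 = 138.308 m
d = 138.308 m / 1000.0 = 0.1383 km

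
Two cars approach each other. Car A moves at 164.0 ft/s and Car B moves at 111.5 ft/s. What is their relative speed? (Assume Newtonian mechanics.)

v_rel = v_A + v_B = 164.0 + 111.5 = 275.5 ft/s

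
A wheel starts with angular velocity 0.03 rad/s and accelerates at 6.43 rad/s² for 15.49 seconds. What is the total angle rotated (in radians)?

θ = ω₀t + ½αt² = 0.03×15.49 + ½×6.43×15.49² = 771.87 rad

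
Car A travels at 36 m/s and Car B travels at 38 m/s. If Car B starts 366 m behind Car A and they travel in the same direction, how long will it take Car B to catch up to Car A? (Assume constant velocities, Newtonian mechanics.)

Relative speed: v_rel = 38 - 36 = 2 m/s
Time to catch: t = d₀/v_rel = 366/2 = 183.0 s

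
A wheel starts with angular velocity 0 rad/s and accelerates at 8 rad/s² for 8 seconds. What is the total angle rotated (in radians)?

θ = ω₀t + ½αt² = 0×8 + ½×8×8² = 256.0 rad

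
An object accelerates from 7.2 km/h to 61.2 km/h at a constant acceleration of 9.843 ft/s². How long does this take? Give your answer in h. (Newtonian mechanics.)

v₀ = 7.2 km/h × 0.2777777777777778 = 2.0 m/s
v = 61.2 km/h × 0.2777777777777778 = 17.0 m/s
a = 9.843 ft/s² × 0.3048 = 3.00015 m/s²
t = (v - v₀) / a = (17.0 - 2.0) / 3.00015 = 4.99975 s
t = 4.99975 s / 3600.0 = 0.001389 h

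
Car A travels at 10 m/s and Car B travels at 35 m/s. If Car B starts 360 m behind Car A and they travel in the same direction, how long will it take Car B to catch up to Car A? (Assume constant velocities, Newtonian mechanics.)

Relative speed: v_rel = 35 - 10 = 25 m/s
Time to catch: t = d₀/v_rel = 360/25 = 14.4 s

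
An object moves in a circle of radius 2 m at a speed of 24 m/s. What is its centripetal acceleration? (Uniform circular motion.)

a_c = v²/r = 24²/2 = 576/2 = 288.0 m/s²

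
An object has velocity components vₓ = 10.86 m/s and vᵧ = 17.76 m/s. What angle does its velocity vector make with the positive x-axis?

θ = arctan(vᵧ/vₓ) = arctan(17.76/10.86) = 58.55°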